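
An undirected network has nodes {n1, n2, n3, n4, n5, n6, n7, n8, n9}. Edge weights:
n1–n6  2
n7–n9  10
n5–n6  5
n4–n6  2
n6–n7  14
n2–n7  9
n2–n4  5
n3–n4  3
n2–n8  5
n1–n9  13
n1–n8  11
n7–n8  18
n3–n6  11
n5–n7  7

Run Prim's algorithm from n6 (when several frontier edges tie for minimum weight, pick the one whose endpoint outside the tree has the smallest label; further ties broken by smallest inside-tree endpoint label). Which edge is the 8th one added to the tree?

n7-n9

Grow the tree from n6 using Prim:
Step 1: cheapest edge leaving the tree is n1–n6 (2); add n1.
Step 2: cheapest edge leaving the tree is n4–n6 (2); add n4.
Step 3: cheapest edge leaving the tree is n3–n4 (3); add n3.
Step 4: cheapest edge leaving the tree is n2–n4 (5); add n2.
Step 5: cheapest edge leaving the tree is n5–n6 (5); add n5.
Step 6: cheapest edge leaving the tree is n2–n8 (5); add n8.
Step 7: cheapest edge leaving the tree is n5–n7 (7); add n7.
Step 8: cheapest edge leaving the tree is n7–n9 (10); add n9.
The 8th edge added is n7–n9.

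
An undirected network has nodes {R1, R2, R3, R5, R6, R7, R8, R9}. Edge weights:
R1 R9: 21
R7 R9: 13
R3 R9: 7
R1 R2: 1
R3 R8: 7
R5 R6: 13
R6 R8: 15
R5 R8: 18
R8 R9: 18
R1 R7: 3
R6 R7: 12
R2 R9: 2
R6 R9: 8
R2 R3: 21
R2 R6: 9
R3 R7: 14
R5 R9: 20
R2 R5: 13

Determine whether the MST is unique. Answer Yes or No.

No

Kruskal's algorithm — process edges by increasing weight (ties by edge label):
R1 R2 (1): add — endpoints in different components.
R2 R9 (2): add — endpoints in different components.
R1 R7 (3): add — endpoints in different components.
R3 R8 (7): add — endpoints in different components.
R3 R9 (7): add — endpoints in different components.
R6 R9 (8): add — endpoints in different components.
R2 R6 (9): skip — R6 and R2 already connected.
R6 R7 (12): skip — R6 and R7 already connected.
R2 R5 (13): add — endpoints in different components.
Non-tree edge R5 R6 has weight 13, equal to the heaviest edge on its tree cycle — swapping gives another MST of the same weight. Not unique.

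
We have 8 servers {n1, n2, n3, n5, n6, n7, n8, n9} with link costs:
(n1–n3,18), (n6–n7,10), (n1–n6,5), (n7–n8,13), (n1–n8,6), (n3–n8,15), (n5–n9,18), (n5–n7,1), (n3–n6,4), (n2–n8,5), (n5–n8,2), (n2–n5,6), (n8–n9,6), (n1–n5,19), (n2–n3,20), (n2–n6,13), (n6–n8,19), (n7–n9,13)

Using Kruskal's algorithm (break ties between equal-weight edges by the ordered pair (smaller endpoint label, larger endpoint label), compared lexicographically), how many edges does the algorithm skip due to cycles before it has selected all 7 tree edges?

Sort edges by weight, then run Kruskal:
n5–n7 (1): add — endpoints in different components.
n5–n8 (2): add — endpoints in different components.
n3–n6 (4): add — endpoints in different components.
n1–n6 (5): add — endpoints in different components.
n2–n8 (5): add — endpoints in different components.
n1–n8 (6): add — endpoints in different components.
n2–n5 (6): skip — n2 and n5 already connected.
n8–n9 (6): add — endpoints in different components.
Edges rejected before the tree was complete: 1.

1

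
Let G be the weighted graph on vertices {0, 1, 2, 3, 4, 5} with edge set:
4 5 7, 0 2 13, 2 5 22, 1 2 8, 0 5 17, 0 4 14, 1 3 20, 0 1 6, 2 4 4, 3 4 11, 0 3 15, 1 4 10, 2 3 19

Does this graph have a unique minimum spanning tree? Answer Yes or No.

Yes

Sort edges by weight, then run Kruskal:
2 4 (4): add — endpoints in different components.
0 1 (6): add — endpoints in different components.
4 5 (7): add — endpoints in different components.
1 2 (8): add — endpoints in different components.
1 4 (10): skip — 1 and 4 already connected.
3 4 (11): add — endpoints in different components.
Every non-tree edge has weight strictly greater than the heaviest edge on the tree path between its endpoints, so the MST is unique.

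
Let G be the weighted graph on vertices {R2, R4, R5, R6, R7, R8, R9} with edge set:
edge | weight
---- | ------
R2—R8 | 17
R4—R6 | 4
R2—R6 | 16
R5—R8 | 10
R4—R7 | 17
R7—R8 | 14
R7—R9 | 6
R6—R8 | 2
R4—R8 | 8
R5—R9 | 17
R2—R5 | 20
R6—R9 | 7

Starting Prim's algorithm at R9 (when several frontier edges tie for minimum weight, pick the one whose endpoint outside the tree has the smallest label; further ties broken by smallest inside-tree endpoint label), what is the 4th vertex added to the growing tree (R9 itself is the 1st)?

R8

Prim, starting at R9.
Step 1: frontier [R7—R9 6, R6—R9 7, R5—R9 17] → take R7—R9 (6); add R7.
Step 2: frontier [R7—R8 14, R4—R7 17, R6—R9 7, R5—R9 17] → take R6—R9 (7); add R6.
Step 3: frontier [R6—R8 2, R4—R6 4, R2—R6 16, R7—R8 14, R4—R7 17, R5—R9 17] → take R6—R8 (2); add R8.
Step 4: frontier [R4—R6 4, R2—R6 16, R4—R7 17, R4—R8 8, R5—R8 10, R2—R8 17, R5—R9 17] → take R4—R6 (4); add R4.
Step 5: frontier [R2—R6 16, R5—R8 10, R2—R8 17, R5—R9 17] → take R5—R8 (10); add R5.
Step 6: frontier [R2—R5 20, R2—R6 16, R2—R8 17] → take R2—R6 (16); add R2.
Vertex order: R9, R7, R6, R8, R4, R5, R2. The 4th vertex is R8.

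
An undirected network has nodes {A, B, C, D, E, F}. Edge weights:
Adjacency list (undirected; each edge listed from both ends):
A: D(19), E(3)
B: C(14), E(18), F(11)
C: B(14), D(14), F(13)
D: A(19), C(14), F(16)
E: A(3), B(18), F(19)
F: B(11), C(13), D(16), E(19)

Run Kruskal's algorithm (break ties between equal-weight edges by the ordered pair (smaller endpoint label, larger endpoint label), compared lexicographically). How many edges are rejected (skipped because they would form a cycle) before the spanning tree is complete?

Sort edges by weight, then run Kruskal:
A-E (3): add. Components now {A,E} {B} {C} {D} {F}
B-F (11): add. Components now {A,E} {B,F} {C} {D}
C-F (13): add. Components now {A,E} {B,C,F} {D}
B-C (14): skip — B and C already connected.
C-D (14): add. Components now {A,E} {B,C,D,F}
D-F (16): skip — D and F already connected.
B-E (18): add. Components now {A,B,C,D,E,F}
Edges rejected before the tree was complete: 2.

2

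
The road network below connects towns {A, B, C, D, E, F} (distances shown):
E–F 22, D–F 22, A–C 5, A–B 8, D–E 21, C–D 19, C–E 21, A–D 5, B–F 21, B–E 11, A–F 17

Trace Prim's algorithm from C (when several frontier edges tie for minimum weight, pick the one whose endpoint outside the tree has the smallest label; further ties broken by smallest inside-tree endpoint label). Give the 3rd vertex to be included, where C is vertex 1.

Prim's algorithm from C:
Step 1: cheapest edge leaving the tree is A–C (5); add A.
Step 2: cheapest edge leaving the tree is A–D (5); add D.
Step 3: cheapest edge leaving the tree is A–B (8); add B.
Step 4: cheapest edge leaving the tree is B–E (11); add E.
Step 5: cheapest edge leaving the tree is A–F (17); add F.
Vertex order: C, A, D, B, E, F. The 3rd vertex is D.

D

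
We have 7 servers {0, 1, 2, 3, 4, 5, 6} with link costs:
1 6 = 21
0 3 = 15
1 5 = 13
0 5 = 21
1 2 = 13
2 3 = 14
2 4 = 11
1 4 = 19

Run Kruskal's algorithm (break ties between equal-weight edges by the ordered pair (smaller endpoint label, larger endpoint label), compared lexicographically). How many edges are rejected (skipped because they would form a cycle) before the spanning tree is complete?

Sort edges by weight, then run Kruskal:
2 4 (11): add. Components now {0} {1} {2,4} {3} {5} {6}
1 2 (13): add. Components now {0} {1,2,4} {3} {5} {6}
1 5 (13): add. Components now {0} {1,2,4,5} {3} {6}
2 3 (14): add. Components now {0} {1,2,3,4,5} {6}
0 3 (15): add. Components now {0,1,2,3,4,5} {6}
1 4 (19): skip — 1 and 4 already connected.
0 5 (21): skip — 0 and 5 already connected.
1 6 (21): add. Components now {0,1,2,3,4,5,6}
Edges rejected before the tree was complete: 2.

2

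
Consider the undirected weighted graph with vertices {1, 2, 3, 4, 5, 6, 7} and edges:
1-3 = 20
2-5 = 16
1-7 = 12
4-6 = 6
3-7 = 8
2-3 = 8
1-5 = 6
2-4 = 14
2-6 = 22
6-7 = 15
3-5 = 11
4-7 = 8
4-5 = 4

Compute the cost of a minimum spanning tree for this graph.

Prim, starting at 1.
Step 1: cheapest edge leaving the tree is 1-5 (6); add 5.
Step 2: cheapest edge leaving the tree is 4-5 (4); add 4.
Step 3: cheapest edge leaving the tree is 4-6 (6); add 6.
Step 4: cheapest edge leaving the tree is 4-7 (8); add 7.
Step 5: cheapest edge leaving the tree is 3-7 (8); add 3.
Step 6: cheapest edge leaving the tree is 2-3 (8); add 2.
MST edges: 1-5, 4-5, 4-6, 4-7, 3-7, 2-3; total weight 6+4+6+8+8+8 = 40.

40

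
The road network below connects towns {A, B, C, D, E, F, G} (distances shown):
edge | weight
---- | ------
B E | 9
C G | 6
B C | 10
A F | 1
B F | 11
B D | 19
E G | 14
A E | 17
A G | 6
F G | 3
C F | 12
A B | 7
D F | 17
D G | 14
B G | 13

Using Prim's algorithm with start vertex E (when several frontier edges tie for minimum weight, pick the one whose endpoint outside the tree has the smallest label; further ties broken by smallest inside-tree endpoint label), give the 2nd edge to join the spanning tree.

Grow the tree from E using Prim:
Step 1: cheapest edge leaving the tree is B E (9); add B.
Step 2: cheapest edge leaving the tree is A B (7); add A.
Step 3: cheapest edge leaving the tree is A F (1); add F.
Step 4: cheapest edge leaving the tree is F G (3); add G.
Step 5: cheapest edge leaving the tree is C G (6); add C.
Step 6: cheapest edge leaving the tree is D G (14); add D.
The 2nd edge added is A B.

A-B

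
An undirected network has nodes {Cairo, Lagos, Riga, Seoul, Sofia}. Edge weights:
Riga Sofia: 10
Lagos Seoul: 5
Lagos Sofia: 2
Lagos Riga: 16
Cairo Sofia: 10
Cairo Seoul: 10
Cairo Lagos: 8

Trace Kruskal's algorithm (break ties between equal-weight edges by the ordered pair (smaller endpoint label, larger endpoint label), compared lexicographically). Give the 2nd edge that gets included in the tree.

Kruskal's algorithm — process edges by increasing weight (ties by edge label):
Lagos Sofia (2): add — endpoints in different components.
Lagos Seoul (5): add — endpoints in different components.
Cairo Lagos (8): add — endpoints in different components.
Cairo Seoul (10): skip — Cairo and Seoul already connected.
Cairo Sofia (10): skip — Cairo and Sofia already connected.
Riga Sofia (10): add — endpoints in different components.
The 2nd edge added is Lagos Seoul.

Lagos-Seoul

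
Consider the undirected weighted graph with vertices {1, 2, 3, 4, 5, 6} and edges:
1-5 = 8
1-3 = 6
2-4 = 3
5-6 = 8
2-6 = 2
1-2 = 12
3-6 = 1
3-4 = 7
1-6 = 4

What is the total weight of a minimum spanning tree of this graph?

Prim's algorithm from 5:
Step 1: frontier [1-5 8, 5-6 8] → take 1-5 (8); add 1.
Step 2: frontier [1-6 4, 1-3 6, 1-2 12, 5-6 8] → take 1-6 (4); add 6.
Step 3: frontier [1-3 6, 1-2 12, 3-6 1, 2-6 2] → take 3-6 (1); add 3.
Step 4: frontier [1-2 12, 3-4 7, 2-6 2] → take 2-6 (2); add 2.
Step 5: frontier [2-4 3, 3-4 7] → take 2-4 (3); add 4.
MST edges: 1-5, 1-6, 3-6, 2-6, 2-4; total weight 8+4+1+2+3 = 18.

18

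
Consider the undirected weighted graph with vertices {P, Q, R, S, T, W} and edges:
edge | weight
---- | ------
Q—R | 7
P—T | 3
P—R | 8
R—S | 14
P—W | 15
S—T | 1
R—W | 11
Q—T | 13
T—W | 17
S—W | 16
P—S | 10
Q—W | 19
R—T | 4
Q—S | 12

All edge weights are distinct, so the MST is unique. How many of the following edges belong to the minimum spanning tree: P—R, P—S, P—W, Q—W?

0

Sort edges by weight, then run Kruskal:
S—T (1): add — endpoints in different components.
P—T (3): add — endpoints in different components.
R—T (4): add — endpoints in different components.
Q—R (7): add — endpoints in different components.
P—R (8): skip — R and P already connected.
P—S (10): skip — S and P already connected.
R—W (11): add — endpoints in different components.
MST edge set: {S—T, P—T, R—T, Q—R, R—W}.
Of the listed edges, {} are in the MST → 0.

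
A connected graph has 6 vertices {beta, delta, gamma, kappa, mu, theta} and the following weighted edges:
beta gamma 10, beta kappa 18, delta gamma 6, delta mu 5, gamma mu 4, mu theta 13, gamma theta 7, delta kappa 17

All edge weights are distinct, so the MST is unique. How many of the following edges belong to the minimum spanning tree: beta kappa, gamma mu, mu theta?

1

Kruskal: consider edges lightest-first.
gamma mu (4): add. Components now {kappa} {beta} {gamma,mu} {theta} {delta}
delta mu (5): add. Components now {kappa} {beta} {delta,gamma,mu} {theta}
delta gamma (6): skip — gamma and delta already connected.
gamma theta (7): add. Components now {kappa} {beta} {delta,gamma,mu,theta}
beta gamma (10): add. Components now {kappa} {beta,delta,gamma,mu,theta}
mu theta (13): skip — theta and mu already connected.
delta kappa (17): add. Components now {beta,delta,gamma,kappa,mu,theta}
MST edge set: {gamma mu, delta mu, gamma theta, beta gamma, delta kappa}.
Of the listed edges, {gamma mu} are in the MST → 1.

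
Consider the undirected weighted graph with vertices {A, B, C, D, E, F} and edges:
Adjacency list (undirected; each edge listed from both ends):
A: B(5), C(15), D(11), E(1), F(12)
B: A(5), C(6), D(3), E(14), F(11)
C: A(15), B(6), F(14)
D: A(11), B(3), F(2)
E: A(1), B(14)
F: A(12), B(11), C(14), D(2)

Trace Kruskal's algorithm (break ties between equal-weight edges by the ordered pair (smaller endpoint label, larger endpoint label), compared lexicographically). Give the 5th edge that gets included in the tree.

Sort edges by weight, then run Kruskal:
A-E (1): add — endpoints in different components.
D-F (2): add — endpoints in different components.
B-D (3): add — endpoints in different components.
A-B (5): add — endpoints in different components.
B-C (6): add — endpoints in different components.
The 5th edge added is B-C.

B-C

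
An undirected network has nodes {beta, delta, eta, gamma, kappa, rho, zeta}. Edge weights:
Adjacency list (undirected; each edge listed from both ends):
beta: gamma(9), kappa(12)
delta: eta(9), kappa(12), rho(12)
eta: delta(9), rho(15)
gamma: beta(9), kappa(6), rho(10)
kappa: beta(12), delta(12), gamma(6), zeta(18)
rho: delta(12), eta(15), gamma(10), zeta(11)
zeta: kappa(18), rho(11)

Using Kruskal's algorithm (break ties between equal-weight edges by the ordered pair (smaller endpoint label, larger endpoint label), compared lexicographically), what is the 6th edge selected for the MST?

delta-kappa

Sort edges by weight, then run Kruskal:
gamma kappa (6): add. Components now {gamma,kappa} {rho} {zeta} {beta} {delta} {eta}
beta gamma (9): add. Components now {beta,gamma,kappa} {rho} {zeta} {delta} {eta}
delta eta (9): add. Components now {beta,gamma,kappa} {rho} {zeta} {delta,eta}
gamma rho (10): add. Components now {beta,gamma,kappa,rho} {zeta} {delta,eta}
rho zeta (11): add. Components now {beta,gamma,kappa,rho,zeta} {delta,eta}
beta kappa (12): skip — beta and kappa already connected.
delta kappa (12): add. Components now {beta,delta,eta,gamma,kappa,rho,zeta}
The 6th edge added is delta kappa.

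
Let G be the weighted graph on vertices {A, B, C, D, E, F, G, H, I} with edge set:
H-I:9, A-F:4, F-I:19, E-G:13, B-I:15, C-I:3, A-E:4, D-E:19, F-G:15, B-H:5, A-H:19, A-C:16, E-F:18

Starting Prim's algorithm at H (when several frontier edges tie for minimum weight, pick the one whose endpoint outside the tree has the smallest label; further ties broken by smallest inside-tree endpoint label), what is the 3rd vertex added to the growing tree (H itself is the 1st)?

I

Grow the tree from H using Prim:
Step 1: frontier [B-H 5, H-I 9, A-H 19] → take B-H (5); add B.
Step 2: frontier [B-I 15, H-I 9, A-H 19] → take H-I (9); add I.
Step 3: frontier [A-H 19, C-I 3, F-I 19] → take C-I (3); add C.
Step 4: frontier [A-C 16, A-H 19, F-I 19] → take A-C (16); add A.
Step 5: frontier [A-E 4, A-F 4, F-I 19] → take A-E (4); add E.
Step 6: frontier [A-F 4, E-G 13, E-F 18, D-E 19, F-I 19] → take A-F (4); add F.
Step 7: frontier [E-G 13, D-E 19, F-G 15] → take E-G (13); add G.
Step 8: frontier [D-E 19] → take D-E (19); add D.
Vertex order: H, B, I, C, A, E, F, G, D. The 3rd vertex is I.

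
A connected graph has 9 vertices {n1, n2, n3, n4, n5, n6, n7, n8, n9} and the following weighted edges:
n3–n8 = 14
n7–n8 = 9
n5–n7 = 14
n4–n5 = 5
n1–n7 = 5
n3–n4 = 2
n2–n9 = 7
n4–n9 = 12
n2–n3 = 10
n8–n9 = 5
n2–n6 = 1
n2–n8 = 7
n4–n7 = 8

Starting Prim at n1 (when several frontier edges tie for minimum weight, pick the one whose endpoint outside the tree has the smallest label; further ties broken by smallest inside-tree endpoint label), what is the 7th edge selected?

n2-n8

Grow the tree from n1 using Prim:
Step 1: frontier [n1–n7 5] → take n1–n7 (5); add n7.
Step 2: frontier [n4–n7 8, n7–n8 9, n5–n7 14] → take n4–n7 (8); add n4.
Step 3: frontier [n3–n4 2, n4–n5 5, n4–n9 12, n7–n8 9, n5–n7 14] → take n3–n4 (2); add n3.
Step 4: frontier [n2–n3 10, n3–n8 14, n4–n5 5, n4–n9 12, n7–n8 9, n5–n7 14] → take n4–n5 (5); add n5.
Step 5: frontier [n2–n3 10, n3–n8 14, n4–n9 12, n7–n8 9] → take n7–n8 (9); add n8.
Step 6: frontier [n2–n3 10, n4–n9 12, n8–n9 5, n2–n8 7] → take n8–n9 (5); add n9.
Step 7: frontier [n2–n3 10, n2–n8 7, n2–n9 7] → take n2–n8 (7); add n2.
Step 8: frontier [n2–n6 1] → take n2–n6 (1); add n6.
The 7th edge added is n2–n8.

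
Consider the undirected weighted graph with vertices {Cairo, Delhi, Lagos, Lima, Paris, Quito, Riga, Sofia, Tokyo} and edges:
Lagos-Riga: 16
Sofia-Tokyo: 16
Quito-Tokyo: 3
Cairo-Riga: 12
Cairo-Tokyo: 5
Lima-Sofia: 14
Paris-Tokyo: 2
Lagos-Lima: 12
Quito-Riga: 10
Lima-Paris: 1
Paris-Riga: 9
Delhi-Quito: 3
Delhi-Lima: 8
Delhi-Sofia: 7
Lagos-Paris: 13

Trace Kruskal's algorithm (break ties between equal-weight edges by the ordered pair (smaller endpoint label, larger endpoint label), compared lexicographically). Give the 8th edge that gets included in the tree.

Lagos-Lima

Kruskal: consider edges lightest-first.
Lima-Paris (1): add — endpoints in different components.
Paris-Tokyo (2): add — endpoints in different components.
Delhi-Quito (3): add — endpoints in different components.
Quito-Tokyo (3): add — endpoints in different components.
Cairo-Tokyo (5): add — endpoints in different components.
Delhi-Sofia (7): add — endpoints in different components.
Delhi-Lima (8): skip — Delhi and Lima already connected.
Paris-Riga (9): add — endpoints in different components.
Quito-Riga (10): skip — Riga and Quito already connected.
Cairo-Riga (12): skip — Riga and Cairo already connected.
Lagos-Lima (12): add — endpoints in different components.
The 8th edge added is Lagos-Lima.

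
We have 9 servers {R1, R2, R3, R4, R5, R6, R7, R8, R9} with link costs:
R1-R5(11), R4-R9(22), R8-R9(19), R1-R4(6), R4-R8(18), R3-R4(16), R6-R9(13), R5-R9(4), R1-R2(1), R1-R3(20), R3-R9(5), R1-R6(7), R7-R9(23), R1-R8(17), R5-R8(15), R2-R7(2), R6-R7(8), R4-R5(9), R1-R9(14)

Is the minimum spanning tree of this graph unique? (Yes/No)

Yes

Kruskal: consider edges lightest-first.
R1-R2 (1): add — endpoints in different components.
R2-R7 (2): add — endpoints in different components.
R5-R9 (4): add — endpoints in different components.
R3-R9 (5): add — endpoints in different components.
R1-R4 (6): add — endpoints in different components.
R1-R6 (7): add — endpoints in different components.
R6-R7 (8): skip — R7 and R6 already connected.
R4-R5 (9): add — endpoints in different components.
R1-R5 (11): skip — R1 and R5 already connected.
R6-R9 (13): skip — R6 and R9 already connected.
R1-R9 (14): skip — R1 and R9 already connected.
R5-R8 (15): add — endpoints in different components.
Every non-tree edge has weight strictly greater than the heaviest edge on the tree path between its endpoints, so the MST is unique.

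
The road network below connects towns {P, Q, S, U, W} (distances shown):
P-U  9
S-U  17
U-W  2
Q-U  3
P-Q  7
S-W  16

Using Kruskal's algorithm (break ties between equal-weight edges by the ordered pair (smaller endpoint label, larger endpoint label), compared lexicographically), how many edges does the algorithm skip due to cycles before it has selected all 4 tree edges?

1

Kruskal: consider edges lightest-first.
U-W (2): add. Components now {Q} {S} {P} {U,W}
Q-U (3): add. Components now {Q,U,W} {S} {P}
P-Q (7): add. Components now {P,Q,U,W} {S}
P-U (9): skip — P and U already connected.
S-W (16): add. Components now {P,Q,S,U,W}
Edges rejected before the tree was complete: 1.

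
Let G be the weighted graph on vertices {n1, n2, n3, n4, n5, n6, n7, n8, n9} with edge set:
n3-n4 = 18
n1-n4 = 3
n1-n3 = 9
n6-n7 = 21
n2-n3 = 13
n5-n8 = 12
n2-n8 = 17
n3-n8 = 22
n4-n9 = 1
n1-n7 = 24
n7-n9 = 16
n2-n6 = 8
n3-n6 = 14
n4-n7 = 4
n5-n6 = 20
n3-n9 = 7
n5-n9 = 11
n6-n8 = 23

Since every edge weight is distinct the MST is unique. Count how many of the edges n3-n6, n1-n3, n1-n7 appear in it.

0

Kruskal's algorithm — process edges by increasing weight (ties by edge label):
n4-n9 (1): add — endpoints in different components.
n1-n4 (3): add — endpoints in different components.
n4-n7 (4): add — endpoints in different components.
n3-n9 (7): add — endpoints in different components.
n2-n6 (8): add — endpoints in different components.
n1-n3 (9): skip — n3 and n1 already connected.
n5-n9 (11): add — endpoints in different components.
n5-n8 (12): add — endpoints in different components.
n2-n3 (13): add — endpoints in different components.
MST edge set: {n4-n9, n1-n4, n4-n7, n3-n9, n2-n6, n5-n9, n5-n8, n2-n3}.
Of the listed edges, {} are in the MST → 0.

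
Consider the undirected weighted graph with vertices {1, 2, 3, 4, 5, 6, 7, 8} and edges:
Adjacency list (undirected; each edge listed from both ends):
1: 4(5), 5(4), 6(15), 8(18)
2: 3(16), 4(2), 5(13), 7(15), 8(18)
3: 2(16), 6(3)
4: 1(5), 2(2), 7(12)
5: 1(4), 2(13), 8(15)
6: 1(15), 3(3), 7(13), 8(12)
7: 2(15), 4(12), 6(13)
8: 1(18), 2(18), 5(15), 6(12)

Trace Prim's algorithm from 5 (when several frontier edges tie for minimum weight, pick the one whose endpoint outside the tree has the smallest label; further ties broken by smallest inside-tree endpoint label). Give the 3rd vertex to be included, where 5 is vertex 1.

Prim's algorithm from 5:
Step 1: cheapest edge leaving the tree is 1-5 (4); add 1.
Step 2: cheapest edge leaving the tree is 1-4 (5); add 4.
Step 3: cheapest edge leaving the tree is 2-4 (2); add 2.
Step 4: cheapest edge leaving the tree is 4-7 (12); add 7.
Step 5: cheapest edge leaving the tree is 6-7 (13); add 6.
Step 6: cheapest edge leaving the tree is 3-6 (3); add 3.
Step 7: cheapest edge leaving the tree is 6-8 (12); add 8.
Vertex order: 5, 1, 4, 2, 7, 6, 3, 8. The 3rd vertex is 4.

4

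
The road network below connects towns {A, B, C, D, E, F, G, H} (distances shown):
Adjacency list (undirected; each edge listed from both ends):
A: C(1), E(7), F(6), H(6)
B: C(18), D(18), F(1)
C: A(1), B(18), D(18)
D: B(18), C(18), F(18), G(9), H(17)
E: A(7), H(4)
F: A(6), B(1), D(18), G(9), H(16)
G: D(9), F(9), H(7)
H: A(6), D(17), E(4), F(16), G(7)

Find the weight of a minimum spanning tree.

34

Prim's algorithm from G:
Step 1: cheapest edge leaving the tree is G—H (7); add H.
Step 2: cheapest edge leaving the tree is E—H (4); add E.
Step 3: cheapest edge leaving the tree is A—H (6); add A.
Step 4: cheapest edge leaving the tree is A—C (1); add C.
Step 5: cheapest edge leaving the tree is A—F (6); add F.
Step 6: cheapest edge leaving the tree is B—F (1); add B.
Step 7: cheapest edge leaving the tree is D—G (9); add D.
MST edges: G—H, E—H, A—H, A—C, A—F, B—F, D—G; total weight 7+4+6+1+6+1+9 = 34.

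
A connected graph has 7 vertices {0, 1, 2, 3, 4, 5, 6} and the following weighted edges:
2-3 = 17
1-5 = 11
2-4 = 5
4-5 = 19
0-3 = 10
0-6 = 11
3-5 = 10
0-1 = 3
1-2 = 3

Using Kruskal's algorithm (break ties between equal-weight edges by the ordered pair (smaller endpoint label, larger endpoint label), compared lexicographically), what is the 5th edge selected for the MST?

Kruskal: consider edges lightest-first.
0-1 (3): add — endpoints in different components.
1-2 (3): add — endpoints in different components.
2-4 (5): add — endpoints in different components.
0-3 (10): add — endpoints in different components.
3-5 (10): add — endpoints in different components.
0-6 (11): add — endpoints in different components.
The 5th edge added is 3-5.

3-5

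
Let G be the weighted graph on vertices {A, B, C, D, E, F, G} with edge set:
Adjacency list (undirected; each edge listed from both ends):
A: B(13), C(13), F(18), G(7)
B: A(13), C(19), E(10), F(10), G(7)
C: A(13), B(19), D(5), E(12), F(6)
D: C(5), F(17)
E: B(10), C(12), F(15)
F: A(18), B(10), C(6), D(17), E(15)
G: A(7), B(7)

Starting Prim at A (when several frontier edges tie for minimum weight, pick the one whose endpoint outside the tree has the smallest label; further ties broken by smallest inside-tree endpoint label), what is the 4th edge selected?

Prim's algorithm from A:
Step 1: frontier [A-G 7, A-B 13, A-C 13, A-F 18] → take A-G (7); add G.
Step 2: frontier [A-B 13, A-C 13, A-F 18, B-G 7] → take B-G (7); add B.
Step 3: frontier [A-C 13, A-F 18, B-E 10, B-F 10, B-C 19] → take B-E (10); add E.
Step 4: frontier [A-C 13, A-F 18, B-F 10, B-C 19, C-E 12, E-F 15] → take B-F (10); add F.
Step 5: frontier [A-C 13, B-C 19, C-E 12, C-F 6, D-F 17] → take C-F (6); add C.
Step 6: frontier [C-D 5, D-F 17] → take C-D (5); add D.
The 4th edge added is B-F.

B-F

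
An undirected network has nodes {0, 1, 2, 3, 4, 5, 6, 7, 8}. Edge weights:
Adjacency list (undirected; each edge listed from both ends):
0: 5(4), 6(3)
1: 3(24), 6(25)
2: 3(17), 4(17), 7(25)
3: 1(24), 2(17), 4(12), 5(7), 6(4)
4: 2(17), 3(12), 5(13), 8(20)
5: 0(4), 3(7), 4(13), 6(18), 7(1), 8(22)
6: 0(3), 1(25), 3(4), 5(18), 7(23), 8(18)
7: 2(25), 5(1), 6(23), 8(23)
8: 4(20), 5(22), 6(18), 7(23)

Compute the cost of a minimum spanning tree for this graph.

83

Kruskal: consider edges lightest-first.
5—7 (1): add — endpoints in different components.
0—6 (3): add — endpoints in different components.
0—5 (4): add — endpoints in different components.
3—6 (4): add — endpoints in different components.
3—5 (7): skip — 3 and 5 already connected.
3—4 (12): add — endpoints in different components.
4—5 (13): skip — 4 and 5 already connected.
2—3 (17): add — endpoints in different components.
2—4 (17): skip — 2 and 4 already connected.
5—6 (18): skip — 5 and 6 already connected.
6—8 (18): add — endpoints in different components.
4—8 (20): skip — 4 and 8 already connected.
5—8 (22): skip — 5 and 8 already connected.
6—7 (23): skip — 6 and 7 already connected.
7—8 (23): skip — 7 and 8 already connected.
1—3 (24): add — endpoints in different components.
MST edges: 5—7, 0—6, 0—5, 3—6, 3—4, 2—3, 6—8, 1—3; total weight 1+3+4+4+12+17+18+24 = 83.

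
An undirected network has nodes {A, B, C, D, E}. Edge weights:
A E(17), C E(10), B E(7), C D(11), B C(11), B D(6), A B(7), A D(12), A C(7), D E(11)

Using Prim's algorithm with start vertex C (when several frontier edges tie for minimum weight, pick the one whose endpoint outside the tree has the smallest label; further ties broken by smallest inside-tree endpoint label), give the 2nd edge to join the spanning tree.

Grow the tree from C using Prim:
Step 1: frontier [A C 7, C E 10, B C 11, C D 11] → take A C (7); add A.
Step 2: frontier [A B 7, A D 12, A E 17, C E 10, B C 11, C D 11] → take A B (7); add B.
Step 3: frontier [A D 12, A E 17, B D 6, B E 7, C E 10, C D 11] → take B D (6); add D.
Step 4: frontier [A E 17, B E 7, C E 10, D E 11] → take B E (7); add E.
The 2nd edge added is A B.

A-B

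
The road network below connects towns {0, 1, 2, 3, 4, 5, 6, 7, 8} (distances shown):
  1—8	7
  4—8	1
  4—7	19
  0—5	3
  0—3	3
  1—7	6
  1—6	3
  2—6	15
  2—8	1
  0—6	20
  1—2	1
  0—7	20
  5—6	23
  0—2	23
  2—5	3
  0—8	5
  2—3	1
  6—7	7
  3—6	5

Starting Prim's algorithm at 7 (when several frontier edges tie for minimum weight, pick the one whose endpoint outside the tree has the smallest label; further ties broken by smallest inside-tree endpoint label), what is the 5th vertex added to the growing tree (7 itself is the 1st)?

Prim, starting at 7.
Step 1: cheapest edge leaving the tree is 1—7 (6); add 1.
Step 2: cheapest edge leaving the tree is 1—2 (1); add 2.
Step 3: cheapest edge leaving the tree is 2—3 (1); add 3.
Step 4: cheapest edge leaving the tree is 2—8 (1); add 8.
Step 5: cheapest edge leaving the tree is 4—8 (1); add 4.
Step 6: cheapest edge leaving the tree is 0—3 (3); add 0.
Step 7: cheapest edge leaving the tree is 0—5 (3); add 5.
Step 8: cheapest edge leaving the tree is 1—6 (3); add 6.
Vertex order: 7, 1, 2, 3, 8, 4, 0, 5, 6. The 5th vertex is 8.

8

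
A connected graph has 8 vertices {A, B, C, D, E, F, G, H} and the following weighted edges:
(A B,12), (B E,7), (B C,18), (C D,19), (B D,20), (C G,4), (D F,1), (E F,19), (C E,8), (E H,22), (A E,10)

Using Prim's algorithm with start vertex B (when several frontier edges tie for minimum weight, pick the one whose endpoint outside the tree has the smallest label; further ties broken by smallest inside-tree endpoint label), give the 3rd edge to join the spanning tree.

C-G

Grow the tree from B using Prim:
Step 1: cheapest edge leaving the tree is B E (7); add E.
Step 2: cheapest edge leaving the tree is C E (8); add C.
Step 3: cheapest edge leaving the tree is C G (4); add G.
Step 4: cheapest edge leaving the tree is A E (10); add A.
Step 5: cheapest edge leaving the tree is C D (19); add D.
Step 6: cheapest edge leaving the tree is D F (1); add F.
Step 7: cheapest edge leaving the tree is E H (22); add H.
The 3rd edge added is C G.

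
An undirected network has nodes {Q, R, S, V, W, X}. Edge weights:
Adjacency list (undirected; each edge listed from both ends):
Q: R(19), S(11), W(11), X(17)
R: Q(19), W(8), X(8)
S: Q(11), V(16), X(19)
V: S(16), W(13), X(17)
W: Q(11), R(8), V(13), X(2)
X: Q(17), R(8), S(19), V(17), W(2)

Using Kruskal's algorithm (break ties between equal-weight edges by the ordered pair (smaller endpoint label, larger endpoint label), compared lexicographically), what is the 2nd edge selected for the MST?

R-W

Kruskal's algorithm — process edges by increasing weight (ties by edge label):
W X (2): add. Components now {S} {R} {V} {Q} {W,X}
R W (8): add. Components now {S} {R,W,X} {V} {Q}
R X (8): skip — R and X already connected.
Q S (11): add. Components now {Q,S} {R,W,X} {V}
Q W (11): add. Components now {Q,R,S,W,X} {V}
V W (13): add. Components now {Q,R,S,V,W,X}
The 2nd edge added is R W.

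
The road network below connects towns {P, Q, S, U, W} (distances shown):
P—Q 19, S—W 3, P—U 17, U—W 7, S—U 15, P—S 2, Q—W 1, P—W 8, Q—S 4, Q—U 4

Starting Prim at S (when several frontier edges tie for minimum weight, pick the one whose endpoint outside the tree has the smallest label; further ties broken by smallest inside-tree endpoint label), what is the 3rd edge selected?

Grow the tree from S using Prim:
Step 1: cheapest edge leaving the tree is P—S (2); add P.
Step 2: cheapest edge leaving the tree is S—W (3); add W.
Step 3: cheapest edge leaving the tree is Q—W (1); add Q.
Step 4: cheapest edge leaving the tree is Q—U (4); add U.
The 3rd edge added is Q—W.

Q-W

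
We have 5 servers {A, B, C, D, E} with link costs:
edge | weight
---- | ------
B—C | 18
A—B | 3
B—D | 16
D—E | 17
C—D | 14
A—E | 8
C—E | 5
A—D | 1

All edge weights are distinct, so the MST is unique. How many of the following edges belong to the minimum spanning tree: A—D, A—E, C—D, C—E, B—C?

Sort edges by weight, then run Kruskal:
A—D (1): add. Components now {A,D} {B} {C} {E}
A—B (3): add. Components now {A,B,D} {C} {E}
C—E (5): add. Components now {A,B,D} {C,E}
A—E (8): add. Components now {A,B,C,D,E}
MST edge set: {A—D, A—B, C—E, A—E}.
Of the listed edges, {A—D, A—E, C—E} are in the MST → 3.

3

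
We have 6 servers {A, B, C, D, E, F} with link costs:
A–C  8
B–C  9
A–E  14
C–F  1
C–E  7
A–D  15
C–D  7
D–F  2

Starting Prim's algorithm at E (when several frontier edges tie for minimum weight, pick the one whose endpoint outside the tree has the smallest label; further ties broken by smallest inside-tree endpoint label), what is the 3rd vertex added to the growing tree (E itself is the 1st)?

F

Prim, starting at E.
Step 1: frontier [C–E 7, A–E 14] → take C–E (7); add C.
Step 2: frontier [C–F 1, C–D 7, A–C 8, B–C 9, A–E 14] → take C–F (1); add F.
Step 3: frontier [C–D 7, A–C 8, B–C 9, A–E 14, D–F 2] → take D–F (2); add D.
Step 4: frontier [A–C 8, B–C 9, A–D 15, A–E 14] → take A–C (8); add A.
Step 5: frontier [B–C 9] → take B–C (9); add B.
Vertex order: E, C, F, D, A, B. The 3rd vertex is F.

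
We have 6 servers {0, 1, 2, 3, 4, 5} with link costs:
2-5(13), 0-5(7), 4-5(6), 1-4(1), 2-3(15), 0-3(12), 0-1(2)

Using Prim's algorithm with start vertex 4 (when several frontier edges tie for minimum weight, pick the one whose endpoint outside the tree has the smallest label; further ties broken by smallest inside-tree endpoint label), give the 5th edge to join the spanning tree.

2-5

Prim's algorithm from 4:
Step 1: cheapest edge leaving the tree is 1-4 (1); add 1.
Step 2: cheapest edge leaving the tree is 0-1 (2); add 0.
Step 3: cheapest edge leaving the tree is 4-5 (6); add 5.
Step 4: cheapest edge leaving the tree is 0-3 (12); add 3.
Step 5: cheapest edge leaving the tree is 2-5 (13); add 2.
The 5th edge added is 2-5.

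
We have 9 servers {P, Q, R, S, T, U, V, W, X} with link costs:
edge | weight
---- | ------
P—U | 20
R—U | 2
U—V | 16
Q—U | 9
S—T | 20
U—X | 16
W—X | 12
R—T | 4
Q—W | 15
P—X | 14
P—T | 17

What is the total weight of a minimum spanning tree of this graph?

92

Sort edges by weight, then run Kruskal:
R—U (2): add — endpoints in different components.
R—T (4): add — endpoints in different components.
Q—U (9): add — endpoints in different components.
W—X (12): add — endpoints in different components.
P—X (14): add — endpoints in different components.
Q—W (15): add — endpoints in different components.
U—V (16): add — endpoints in different components.
U—X (16): skip — X and U already connected.
P—T (17): skip — T and P already connected.
P—U (20): skip — U and P already connected.
S—T (20): add — endpoints in different components.
MST edges: R—U, R—T, Q—U, W—X, P—X, Q—W, U—V, S—T; total weight 2+4+9+12+14+15+16+20 = 92.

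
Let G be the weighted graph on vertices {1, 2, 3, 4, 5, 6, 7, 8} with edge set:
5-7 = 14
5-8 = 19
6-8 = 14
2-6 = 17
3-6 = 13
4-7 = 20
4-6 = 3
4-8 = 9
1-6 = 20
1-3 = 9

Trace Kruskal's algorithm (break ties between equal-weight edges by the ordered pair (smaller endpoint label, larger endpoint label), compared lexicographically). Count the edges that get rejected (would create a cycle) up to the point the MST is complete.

Kruskal's algorithm — process edges by increasing weight (ties by edge label):
4-6 (3): add — endpoints in different components.
1-3 (9): add — endpoints in different components.
4-8 (9): add — endpoints in different components.
3-6 (13): add — endpoints in different components.
5-7 (14): add — endpoints in different components.
6-8 (14): skip — 6 and 8 already connected.
2-6 (17): add — endpoints in different components.
5-8 (19): add — endpoints in different components.
Edges rejected before the tree was complete: 1.

1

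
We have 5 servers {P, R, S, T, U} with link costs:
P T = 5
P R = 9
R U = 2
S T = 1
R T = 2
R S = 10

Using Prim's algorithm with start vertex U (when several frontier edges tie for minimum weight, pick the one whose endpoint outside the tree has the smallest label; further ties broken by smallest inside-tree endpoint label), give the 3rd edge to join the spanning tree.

S-T

Grow the tree from U using Prim:
Step 1: cheapest edge leaving the tree is R U (2); add R.
Step 2: cheapest edge leaving the tree is R T (2); add T.
Step 3: cheapest edge leaving the tree is S T (1); add S.
Step 4: cheapest edge leaving the tree is P T (5); add P.
The 3rd edge added is S T.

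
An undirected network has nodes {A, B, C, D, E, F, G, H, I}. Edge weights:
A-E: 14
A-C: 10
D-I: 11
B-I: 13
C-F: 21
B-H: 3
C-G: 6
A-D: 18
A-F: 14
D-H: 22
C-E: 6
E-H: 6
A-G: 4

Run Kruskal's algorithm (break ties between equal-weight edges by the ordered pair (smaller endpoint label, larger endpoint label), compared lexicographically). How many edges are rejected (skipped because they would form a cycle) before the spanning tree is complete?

2

Kruskal's algorithm — process edges by increasing weight (ties by edge label):
B-H (3): add — endpoints in different components.
A-G (4): add — endpoints in different components.
C-E (6): add — endpoints in different components.
C-G (6): add — endpoints in different components.
E-H (6): add — endpoints in different components.
A-C (10): skip — A and C already connected.
D-I (11): add — endpoints in different components.
B-I (13): add — endpoints in different components.
A-E (14): skip — A and E already connected.
A-F (14): add — endpoints in different components.
Edges rejected before the tree was complete: 2.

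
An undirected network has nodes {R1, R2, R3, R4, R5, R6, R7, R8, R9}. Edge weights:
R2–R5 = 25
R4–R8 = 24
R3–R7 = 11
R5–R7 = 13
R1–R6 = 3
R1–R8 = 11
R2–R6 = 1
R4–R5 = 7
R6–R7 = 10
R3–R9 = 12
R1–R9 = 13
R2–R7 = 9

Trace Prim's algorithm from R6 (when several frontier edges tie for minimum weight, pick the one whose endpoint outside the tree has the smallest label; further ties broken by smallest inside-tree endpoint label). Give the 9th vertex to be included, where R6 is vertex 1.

Prim, starting at R6.
Step 1: frontier [R2–R6 1, R1–R6 3, R6–R7 10] → take R2–R6 (1); add R2.
Step 2: frontier [R2–R7 9, R2–R5 25, R1–R6 3, R6–R7 10] → take R1–R6 (3); add R1.
Step 3: frontier [R1–R8 11, R1–R9 13, R2–R7 9, R2–R5 25, R6–R7 10] → take R2–R7 (9); add R7.
Step 4: frontier [R1–R8 11, R1–R9 13, R2–R5 25, R3–R7 11, R5–R7 13] → take R3–R7 (11); add R3.
Step 5: frontier [R1–R8 11, R1–R9 13, R2–R5 25, R3–R9 12, R5–R7 13] → take R1–R8 (11); add R8.
Step 6: frontier [R1–R9 13, R2–R5 25, R3–R9 12, R5–R7 13, R4–R8 24] → take R3–R9 (12); add R9.
Step 7: frontier [R2–R5 25, R5–R7 13, R4–R8 24] → take R5–R7 (13); add R5.
Step 8: frontier [R4–R5 7, R4–R8 24] → take R4–R5 (7); add R4.
Vertex order: R6, R2, R1, R7, R3, R8, R9, R5, R4. The 9th vertex is R4.

R4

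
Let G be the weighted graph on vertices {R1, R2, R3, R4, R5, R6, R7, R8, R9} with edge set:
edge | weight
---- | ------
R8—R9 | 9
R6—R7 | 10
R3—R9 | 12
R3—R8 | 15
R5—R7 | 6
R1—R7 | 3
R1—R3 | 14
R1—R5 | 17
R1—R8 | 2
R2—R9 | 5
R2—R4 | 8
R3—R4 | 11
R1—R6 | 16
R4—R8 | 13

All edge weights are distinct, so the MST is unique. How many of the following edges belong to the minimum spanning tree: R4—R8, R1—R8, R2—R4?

2

Kruskal's algorithm — process edges by increasing weight (ties by edge label):
R1—R8 (2): add — endpoints in different components.
R1—R7 (3): add — endpoints in different components.
R2—R9 (5): add — endpoints in different components.
R5—R7 (6): add — endpoints in different components.
R2—R4 (8): add — endpoints in different components.
R8—R9 (9): add — endpoints in different components.
R6—R7 (10): add — endpoints in different components.
R3—R4 (11): add — endpoints in different components.
MST edge set: {R1—R8, R1—R7, R2—R9, R5—R7, R2—R4, R8—R9, R6—R7, R3—R4}.
Of the listed edges, {R1—R8, R2—R4} are in the MST → 2.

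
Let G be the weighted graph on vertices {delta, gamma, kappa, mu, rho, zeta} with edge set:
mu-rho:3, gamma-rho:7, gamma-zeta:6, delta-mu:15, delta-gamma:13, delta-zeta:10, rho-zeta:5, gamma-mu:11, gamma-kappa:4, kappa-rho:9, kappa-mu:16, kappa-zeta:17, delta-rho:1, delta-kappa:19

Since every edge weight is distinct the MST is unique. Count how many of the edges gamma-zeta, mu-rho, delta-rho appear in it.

3

Sort edges by weight, then run Kruskal:
delta-rho (1): add. Components now {mu} {kappa} {delta,rho} {gamma} {zeta}
mu-rho (3): add. Components now {delta,mu,rho} {kappa} {gamma} {zeta}
gamma-kappa (4): add. Components now {delta,mu,rho} {gamma,kappa} {zeta}
rho-zeta (5): add. Components now {delta,mu,rho,zeta} {gamma,kappa}
gamma-zeta (6): add. Components now {delta,gamma,kappa,mu,rho,zeta}
MST edge set: {delta-rho, mu-rho, gamma-kappa, rho-zeta, gamma-zeta}.
Of the listed edges, {gamma-zeta, mu-rho, delta-rho} are in the MST → 3.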